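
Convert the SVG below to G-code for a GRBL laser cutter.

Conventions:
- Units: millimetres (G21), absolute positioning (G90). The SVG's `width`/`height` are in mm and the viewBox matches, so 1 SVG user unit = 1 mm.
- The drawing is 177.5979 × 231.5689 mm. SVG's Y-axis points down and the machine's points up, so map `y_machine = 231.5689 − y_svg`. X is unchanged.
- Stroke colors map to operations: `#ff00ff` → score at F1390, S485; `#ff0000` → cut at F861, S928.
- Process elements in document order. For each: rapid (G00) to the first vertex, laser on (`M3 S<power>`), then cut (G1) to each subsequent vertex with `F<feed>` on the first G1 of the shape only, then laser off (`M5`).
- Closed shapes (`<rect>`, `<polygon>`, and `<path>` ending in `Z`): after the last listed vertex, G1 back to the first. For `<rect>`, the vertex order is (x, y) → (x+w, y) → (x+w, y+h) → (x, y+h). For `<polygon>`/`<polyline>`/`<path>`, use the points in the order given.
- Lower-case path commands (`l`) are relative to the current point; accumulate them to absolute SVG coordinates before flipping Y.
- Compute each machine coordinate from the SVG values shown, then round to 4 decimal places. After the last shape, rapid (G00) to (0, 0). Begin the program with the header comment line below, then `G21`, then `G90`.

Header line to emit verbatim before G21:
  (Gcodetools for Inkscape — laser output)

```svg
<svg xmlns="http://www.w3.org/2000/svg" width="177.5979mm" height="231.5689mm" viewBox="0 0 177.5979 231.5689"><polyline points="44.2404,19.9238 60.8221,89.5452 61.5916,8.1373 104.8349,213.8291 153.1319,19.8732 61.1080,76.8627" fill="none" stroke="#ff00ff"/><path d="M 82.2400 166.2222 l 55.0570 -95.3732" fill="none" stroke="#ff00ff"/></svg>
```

(Gcodetools for Inkscape — laser output)
G21
G90
G00 X44.2404 Y211.6451
M3 S485
G1 X60.8221 Y142.0237 F1390
G1 X61.5916 Y223.4316
G1 X104.8349 Y17.7398
G1 X153.1319 Y211.6957
G1 X61.1080 Y154.7062
M5
G00 X82.2400 Y65.3467
M3 S485
G1 X137.2970 Y160.7199 F1390
M5
G00 X0.0000 Y0.0000

Since the viewBox matches the mm dimensions, user units are millimetres directly. The only transform is the Y-flip y_m = 231.5689 − y_svg.

Shape 1 is a open polyline drawn with `<polyline>`. Its stroke #ff00ff means score at S485, F1390. After flipping Y the toolpath is (44.2404,211.6451) → (60.8221,142.0237) → (61.5916,223.4316) → (104.8349,17.7398) → (153.1319,211.6957) → (61.1080,154.7062).

Shape 2 is a line segment drawn with `<path>`. Its stroke #ff00ff means score at S485, F1390. After flipping Y the toolpath is (82.2400,65.3467) → (137.2970,160.7199).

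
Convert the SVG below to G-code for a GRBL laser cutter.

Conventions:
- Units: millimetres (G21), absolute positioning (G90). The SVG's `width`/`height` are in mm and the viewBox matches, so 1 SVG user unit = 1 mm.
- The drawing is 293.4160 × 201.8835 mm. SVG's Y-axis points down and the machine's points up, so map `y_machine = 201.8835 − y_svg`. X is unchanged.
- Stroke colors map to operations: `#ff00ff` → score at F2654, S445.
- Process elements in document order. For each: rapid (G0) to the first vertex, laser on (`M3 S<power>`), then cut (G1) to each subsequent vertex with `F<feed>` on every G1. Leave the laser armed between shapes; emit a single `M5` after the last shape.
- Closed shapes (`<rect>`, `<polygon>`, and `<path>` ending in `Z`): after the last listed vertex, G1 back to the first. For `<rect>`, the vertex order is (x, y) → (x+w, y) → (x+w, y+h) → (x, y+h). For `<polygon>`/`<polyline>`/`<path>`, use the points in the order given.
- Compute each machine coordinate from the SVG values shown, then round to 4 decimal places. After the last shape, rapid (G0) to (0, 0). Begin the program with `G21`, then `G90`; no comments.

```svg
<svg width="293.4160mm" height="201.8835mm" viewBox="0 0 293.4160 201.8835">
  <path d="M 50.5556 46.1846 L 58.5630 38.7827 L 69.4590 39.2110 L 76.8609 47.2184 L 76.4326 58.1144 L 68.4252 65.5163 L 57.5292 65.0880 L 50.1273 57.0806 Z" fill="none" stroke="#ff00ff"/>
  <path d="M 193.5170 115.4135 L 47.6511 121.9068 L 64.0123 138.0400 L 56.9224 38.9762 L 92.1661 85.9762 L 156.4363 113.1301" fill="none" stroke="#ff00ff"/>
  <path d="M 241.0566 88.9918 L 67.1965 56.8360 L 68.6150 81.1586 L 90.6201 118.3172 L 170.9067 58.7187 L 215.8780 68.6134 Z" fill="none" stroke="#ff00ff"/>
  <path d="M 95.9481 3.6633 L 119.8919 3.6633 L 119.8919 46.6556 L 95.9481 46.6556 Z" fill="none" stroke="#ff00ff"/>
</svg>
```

G21
G90
G0 X50.5556 Y155.6989
M3 S445
G1 X58.5630 Y163.1008 F2654
G1 X69.4590 Y162.6725 F2654
G1 X76.8609 Y154.6651 F2654
G1 X76.4326 Y143.7691 F2654
G1 X68.4252 Y136.3672 F2654
G1 X57.5292 Y136.7955 F2654
G1 X50.1273 Y144.8029 F2654
G1 X50.5556 Y155.6989 F2654
G0 X193.5170 Y86.4700
M3 S445
G1 X47.6511 Y79.9767 F2654
G1 X64.0123 Y63.8435 F2654
G1 X56.9224 Y162.9073 F2654
G1 X92.1661 Y115.9073 F2654
G1 X156.4363 Y88.7534 F2654
G0 X241.0566 Y112.8917
M3 S445
G1 X67.1965 Y145.0475 F2654
G1 X68.6150 Y120.7249 F2654
G1 X90.6201 Y83.5663 F2654
G1 X170.9067 Y143.1648 F2654
G1 X215.8780 Y133.2701 F2654
G1 X241.0566 Y112.8917 F2654
G0 X95.9481 Y198.2202
M3 S445
G1 X119.8919 Y198.2202 F2654
G1 X119.8919 Y155.2279 F2654
G1 X95.9481 Y155.2279 F2654
G1 X95.9481 Y198.2202 F2654
M5
G0 X0.0000 Y0.0000

Since the viewBox matches the mm dimensions, user units are millimetres directly. The only transform is the Y-flip y_m = 201.8835 − y_svg.

Shape 1 is a regular polygon drawn with `<path>`. Its stroke #ff00ff means score at S445, F2654. After flipping Y the toolpath is (50.5556,155.6989) → (58.5630,163.1008) → (69.4590,162.6725) → (76.8609,154.6651) → (76.4326,143.7691) → (68.4252,136.3672) → (57.5292,136.7955) → (50.1273,144.8029) → (50.5556,155.6989), returning to the start.

Shape 2 is a open polyline drawn with `<path>`. Its stroke #ff00ff means score at S445, F2654. After flipping Y the toolpath is (193.5170,86.4700) → (47.6511,79.9767) → (64.0123,63.8435) → (56.9224,162.9073) → (92.1661,115.9073) → (156.4363,88.7534).

Shape 3 is a closed polygon drawn with `<path>`. Its stroke #ff00ff means score at S445, F2654. After flipping Y the toolpath is (241.0566,112.8917) → (67.1965,145.0475) → (68.6150,120.7249) → (90.6201,83.5663) → (170.9067,143.1648) → (215.8780,133.2701) → (241.0566,112.8917), returning to the start.

Shape 4 is a rectangle drawn with `<path>`. Its stroke #ff00ff means score at S445, F2654. After flipping Y the toolpath is (95.9481,198.2202) → (119.8919,198.2202) → (119.8919,155.2279) → (95.9481,155.2279) → (95.9481,198.2202), returning to the start.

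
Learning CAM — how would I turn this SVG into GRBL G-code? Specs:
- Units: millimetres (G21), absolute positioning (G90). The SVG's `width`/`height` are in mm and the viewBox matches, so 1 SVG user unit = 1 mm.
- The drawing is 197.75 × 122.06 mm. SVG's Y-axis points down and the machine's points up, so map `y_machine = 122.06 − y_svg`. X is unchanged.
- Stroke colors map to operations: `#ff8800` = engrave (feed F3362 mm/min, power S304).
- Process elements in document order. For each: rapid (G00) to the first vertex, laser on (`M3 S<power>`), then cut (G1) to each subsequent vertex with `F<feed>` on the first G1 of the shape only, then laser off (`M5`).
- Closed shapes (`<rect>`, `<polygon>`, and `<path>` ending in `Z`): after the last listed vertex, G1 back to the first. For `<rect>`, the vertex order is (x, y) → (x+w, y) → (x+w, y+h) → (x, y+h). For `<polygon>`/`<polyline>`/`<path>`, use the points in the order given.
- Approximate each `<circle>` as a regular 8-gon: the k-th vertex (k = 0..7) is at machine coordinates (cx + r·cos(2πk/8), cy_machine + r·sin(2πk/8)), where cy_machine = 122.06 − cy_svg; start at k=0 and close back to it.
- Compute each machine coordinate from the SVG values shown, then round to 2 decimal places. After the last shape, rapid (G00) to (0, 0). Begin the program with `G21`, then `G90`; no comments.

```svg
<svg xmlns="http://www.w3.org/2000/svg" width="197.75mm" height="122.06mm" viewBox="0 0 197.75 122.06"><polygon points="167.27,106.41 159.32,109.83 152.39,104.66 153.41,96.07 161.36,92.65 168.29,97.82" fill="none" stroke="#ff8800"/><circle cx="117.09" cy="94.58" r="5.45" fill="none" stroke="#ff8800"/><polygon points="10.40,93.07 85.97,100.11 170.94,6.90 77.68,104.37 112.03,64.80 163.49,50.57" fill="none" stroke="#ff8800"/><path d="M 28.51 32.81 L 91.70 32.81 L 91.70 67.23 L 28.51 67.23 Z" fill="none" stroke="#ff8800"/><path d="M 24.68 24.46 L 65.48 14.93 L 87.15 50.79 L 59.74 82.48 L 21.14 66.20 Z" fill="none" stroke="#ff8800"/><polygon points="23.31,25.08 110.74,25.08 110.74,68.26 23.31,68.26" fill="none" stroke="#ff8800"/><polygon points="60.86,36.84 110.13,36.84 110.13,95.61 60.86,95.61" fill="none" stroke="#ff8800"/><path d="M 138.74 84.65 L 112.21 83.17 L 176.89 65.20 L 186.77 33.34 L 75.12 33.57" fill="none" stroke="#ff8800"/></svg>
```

G21
G90
G00 X167.27 Y15.65
M3 S304
G1 X159.32 Y12.23 F3362
G1 X152.39 Y17.40
G1 X153.41 Y25.99
G1 X161.36 Y29.41
G1 X168.29 Y24.24
G1 X167.27 Y15.65
M5
G00 X122.54 Y27.48
M3 S304
G1 X120.94 Y31.33 F3362
G1 X117.09 Y32.93
G1 X113.24 Y31.33
G1 X111.64 Y27.48
G1 X113.24 Y23.63
G1 X117.09 Y22.03
G1 X120.94 Y23.63
G1 X122.54 Y27.48
M5
G00 X10.40 Y28.99
M3 S304
G1 X85.97 Y21.95 F3362
G1 X170.94 Y115.16
G1 X77.68 Y17.69
G1 X112.03 Y57.26
G1 X163.49 Y71.49
G1 X10.40 Y28.99
M5
G00 X28.51 Y89.25
M3 S304
G1 X91.70 Y89.25 F3362
G1 X91.70 Y54.83
G1 X28.51 Y54.83
G1 X28.51 Y89.25
M5
G00 X24.68 Y97.60
M3 S304
G1 X65.48 Y107.13 F3362
G1 X87.15 Y71.27
G1 X59.74 Y39.58
G1 X21.14 Y55.86
G1 X24.68 Y97.60
M5
G00 X23.31 Y96.98
M3 S304
G1 X110.74 Y96.98 F3362
G1 X110.74 Y53.80
G1 X23.31 Y53.80
G1 X23.31 Y96.98
M5
G00 X60.86 Y85.22
M3 S304
G1 X110.13 Y85.22 F3362
G1 X110.13 Y26.45
G1 X60.86 Y26.45
G1 X60.86 Y85.22
M5
G00 X138.74 Y37.41
M3 S304
G1 X112.21 Y38.89 F3362
G1 X176.89 Y56.86
G1 X186.77 Y88.72
G1 X75.12 Y88.49
M5
G00 X0.00 Y0.00

1 u = 1 mm; y_m = 122.06 − y.

[1] `<polygon>` regular polygon, #ff8800→engrave S304 F3362: (167.27,15.65) → (159.32,12.23) → (152.39,17.40) → (153.41,25.99) → (161.36,29.41) → (168.29,24.24) → (167.27,15.65) (closed)

[2] `<circle>` circle, #ff8800→engrave S304 F3362: (122.54,27.48) → (120.94,31.33) → (117.09,32.93) → (113.24,31.33) → (111.64,27.48) → (113.24,23.63) → (117.09,22.03) → (120.94,23.63) → (122.54,27.48) (closed)

[3] `<polygon>` closed polygon, #ff8800→engrave S304 F3362: (10.40,28.99) → (85.97,21.95) → (170.94,115.16) → (77.68,17.69) → (112.03,57.26) → (163.49,71.49) → (10.40,28.99) (closed)

[4] `<path>` rectangle, #ff8800→engrave S304 F3362: (28.51,89.25) → (91.70,89.25) → (91.70,54.83) → (28.51,54.83) → (28.51,89.25) (closed)

[5] `<path>` regular polygon, #ff8800→engrave S304 F3362: (24.68,97.60) → (65.48,107.13) → (87.15,71.27) → (59.74,39.58) → (21.14,55.86) → (24.68,97.60) (closed)

[6] `<polygon>` rectangle, #ff8800→engrave S304 F3362: (23.31,96.98) → (110.74,96.98) → (110.74,53.80) → (23.31,53.80) → (23.31,96.98) (closed)

[7] `<polygon>` rectangle, #ff8800→engrave S304 F3362: (60.86,85.22) → (110.13,85.22) → (110.13,26.45) → (60.86,26.45) → (60.86,85.22) (closed)

[8] `<path>` open polyline, #ff8800→engrave S304 F3362: (138.74,37.41) → (112.21,38.89) → (176.89,56.86) → (186.77,88.72) → (75.12,88.49)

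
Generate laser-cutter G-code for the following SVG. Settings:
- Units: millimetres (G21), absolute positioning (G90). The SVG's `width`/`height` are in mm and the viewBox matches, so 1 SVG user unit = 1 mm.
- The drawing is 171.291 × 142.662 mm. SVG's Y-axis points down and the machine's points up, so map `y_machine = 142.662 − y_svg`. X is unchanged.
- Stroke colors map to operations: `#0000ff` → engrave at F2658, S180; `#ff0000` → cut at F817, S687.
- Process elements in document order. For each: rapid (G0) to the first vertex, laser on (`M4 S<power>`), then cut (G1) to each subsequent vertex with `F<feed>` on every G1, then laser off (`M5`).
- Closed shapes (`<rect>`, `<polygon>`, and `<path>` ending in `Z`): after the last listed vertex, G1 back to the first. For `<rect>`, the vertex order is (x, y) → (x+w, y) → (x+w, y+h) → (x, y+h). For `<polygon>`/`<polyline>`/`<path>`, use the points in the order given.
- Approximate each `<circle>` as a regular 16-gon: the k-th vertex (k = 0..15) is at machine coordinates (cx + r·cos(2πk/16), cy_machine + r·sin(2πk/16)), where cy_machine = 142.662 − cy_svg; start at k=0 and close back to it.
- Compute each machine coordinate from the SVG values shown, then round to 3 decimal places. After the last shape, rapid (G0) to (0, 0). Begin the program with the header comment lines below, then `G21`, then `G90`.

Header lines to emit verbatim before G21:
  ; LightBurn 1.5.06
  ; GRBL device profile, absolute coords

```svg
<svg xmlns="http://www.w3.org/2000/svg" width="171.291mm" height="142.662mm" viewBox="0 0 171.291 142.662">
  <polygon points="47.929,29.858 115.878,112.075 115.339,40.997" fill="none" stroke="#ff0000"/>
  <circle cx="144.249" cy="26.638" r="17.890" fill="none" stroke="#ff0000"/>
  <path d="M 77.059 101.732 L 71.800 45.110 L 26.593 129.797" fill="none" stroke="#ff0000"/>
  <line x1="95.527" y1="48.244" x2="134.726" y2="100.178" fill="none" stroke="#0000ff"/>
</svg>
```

1 u = 1 mm; y_m = 142.662 − y.

[1] `<polygon>` closed polygon, #ff0000→cut S687 F817: (47.929,112.804) → (115.878,30.587) → (115.339,101.665) → (47.929,112.804) (closed)

[2] `<circle>` circle, #ff0000→cut S687 F817: (162.139,116.024) → (160.777,122.870) → (156.899,128.674) → (151.095,132.552) → (144.249,133.914) → (137.403,132.552) → (131.599,128.674) → (127.721,122.870) → (126.359,116.024) → (127.721,109.178) → (131.599,103.374) → (137.403,99.496) → (144.249,98.134) → (151.095,99.496) → (156.899,103.374) → (160.777,109.178) → (162.139,116.024) (closed)

[3] `<path>` open polyline, #ff0000→cut S687 F817: (77.059,40.930) → (71.800,97.552) → (26.593,12.865)

[4] `<line>` line segment, #0000ff→engrave S180 F2658: (95.527,94.418) → (134.726,42.484)

; LightBurn 1.5.06
; GRBL device profile, absolute coords
G21
G90
G0 X47.929 Y112.804
M4 S687
G1 X115.878 Y30.587 F817
G1 X115.339 Y101.665 F817
G1 X47.929 Y112.804 F817
M5
G0 X162.139 Y116.024
M4 S687
G1 X160.777 Y122.870 F817
G1 X156.899 Y128.674 F817
G1 X151.095 Y132.552 F817
G1 X144.249 Y133.914 F817
G1 X137.403 Y132.552 F817
G1 X131.599 Y128.674 F817
G1 X127.721 Y122.870 F817
G1 X126.359 Y116.024 F817
G1 X127.721 Y109.178 F817
G1 X131.599 Y103.374 F817
G1 X137.403 Y99.496 F817
G1 X144.249 Y98.134 F817
G1 X151.095 Y99.496 F817
G1 X156.899 Y103.374 F817
G1 X160.777 Y109.178 F817
G1 X162.139 Y116.024 F817
M5
G0 X77.059 Y40.930
M4 S687
G1 X71.800 Y97.552 F817
G1 X26.593 Y12.865 F817
M5
G0 X95.527 Y94.418
M4 S180
G1 X134.726 Y42.484 F2658
M5
G0 X0.000 Y0.000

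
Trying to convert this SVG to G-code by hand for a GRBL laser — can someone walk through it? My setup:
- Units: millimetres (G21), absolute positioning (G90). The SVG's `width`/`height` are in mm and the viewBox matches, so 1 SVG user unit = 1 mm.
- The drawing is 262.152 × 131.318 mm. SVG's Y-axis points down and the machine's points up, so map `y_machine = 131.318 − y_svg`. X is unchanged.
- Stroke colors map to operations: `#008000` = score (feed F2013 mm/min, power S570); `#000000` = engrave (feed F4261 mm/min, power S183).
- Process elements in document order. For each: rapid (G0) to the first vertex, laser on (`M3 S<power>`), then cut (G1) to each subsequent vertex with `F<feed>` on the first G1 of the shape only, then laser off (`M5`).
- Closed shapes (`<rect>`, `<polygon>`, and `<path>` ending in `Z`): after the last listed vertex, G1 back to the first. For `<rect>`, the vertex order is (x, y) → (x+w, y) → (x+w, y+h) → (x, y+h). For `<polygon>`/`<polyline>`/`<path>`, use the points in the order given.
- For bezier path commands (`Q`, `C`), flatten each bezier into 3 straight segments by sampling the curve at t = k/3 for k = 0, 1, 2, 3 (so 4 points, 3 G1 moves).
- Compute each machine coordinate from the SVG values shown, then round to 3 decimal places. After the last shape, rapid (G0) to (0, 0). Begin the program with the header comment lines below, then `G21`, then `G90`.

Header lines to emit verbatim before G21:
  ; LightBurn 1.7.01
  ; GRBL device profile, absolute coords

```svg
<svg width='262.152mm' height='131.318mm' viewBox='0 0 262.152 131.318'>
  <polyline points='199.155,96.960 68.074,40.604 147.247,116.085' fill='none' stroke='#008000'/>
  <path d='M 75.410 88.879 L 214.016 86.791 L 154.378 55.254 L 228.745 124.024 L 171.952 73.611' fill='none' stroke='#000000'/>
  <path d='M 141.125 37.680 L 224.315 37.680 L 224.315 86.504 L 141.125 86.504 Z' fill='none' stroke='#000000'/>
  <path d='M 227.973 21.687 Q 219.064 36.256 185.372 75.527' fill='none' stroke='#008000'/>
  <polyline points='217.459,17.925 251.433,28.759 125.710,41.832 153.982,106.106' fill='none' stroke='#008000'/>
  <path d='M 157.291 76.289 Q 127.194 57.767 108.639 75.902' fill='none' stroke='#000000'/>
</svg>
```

1 u = 1 mm; y_m = 131.318 − y.

[1] `<polyline>` open polyline, #008000→score S570 F2013: (199.155,34.358) → (68.074,90.714) → (147.247,15.233)

[2] `<path>` open polyline, #000000→engrave S183 F4261: (75.410,42.439) → (214.016,44.527) → (154.378,76.064) → (228.745,7.294) → (171.952,57.707)

[3] `<path>` rectangle, #000000→engrave S183 F4261: (141.125,93.638) → (224.315,93.638) → (224.315,44.814) → (141.125,44.814) → (141.125,93.638) (closed)

[4] `<path>` quadratic bezier, #008000→score S570 F2013: (227.973,109.631) → (219.280,97.174) → (205.080,79.227) → (185.372,55.791)

[5] `<polyline>` open polyline, #008000→score S570 F2013: (217.459,113.393) → (251.433,102.559) → (125.710,89.486) → (153.982,25.212)

[6] `<path>` quadratic bezier, #000000→engrave S183 F4261: (157.291,55.029) → (138.509,63.304) → (122.291,63.433) → (108.639,55.416)

; LightBurn 1.7.01
; GRBL device profile, absolute coords
G21
G90
G0 X199.155 Y34.358
M3 S570
G1 X68.074 Y90.714 F2013
G1 X147.247 Y15.233
M5
G0 X75.410 Y42.439
M3 S183
G1 X214.016 Y44.527 F4261
G1 X154.378 Y76.064
G1 X228.745 Y7.294
G1 X171.952 Y57.707
M5
G0 X141.125 Y93.638
M3 S183
G1 X224.315 Y93.638 F4261
G1 X224.315 Y44.814
G1 X141.125 Y44.814
G1 X141.125 Y93.638
M5
G0 X227.973 Y109.631
M3 S570
G1 X219.280 Y97.174 F2013
G1 X205.080 Y79.227
G1 X185.372 Y55.791
M5
G0 X217.459 Y113.393
M3 S570
G1 X251.433 Y102.559 F2013
G1 X125.710 Y89.486
G1 X153.982 Y25.212
M5
G0 X157.291 Y55.029
M3 S183
G1 X138.509 Y63.304 F4261
G1 X122.291 Y63.433
G1 X108.639 Y55.416
M5
G0 X0.000 Y0.000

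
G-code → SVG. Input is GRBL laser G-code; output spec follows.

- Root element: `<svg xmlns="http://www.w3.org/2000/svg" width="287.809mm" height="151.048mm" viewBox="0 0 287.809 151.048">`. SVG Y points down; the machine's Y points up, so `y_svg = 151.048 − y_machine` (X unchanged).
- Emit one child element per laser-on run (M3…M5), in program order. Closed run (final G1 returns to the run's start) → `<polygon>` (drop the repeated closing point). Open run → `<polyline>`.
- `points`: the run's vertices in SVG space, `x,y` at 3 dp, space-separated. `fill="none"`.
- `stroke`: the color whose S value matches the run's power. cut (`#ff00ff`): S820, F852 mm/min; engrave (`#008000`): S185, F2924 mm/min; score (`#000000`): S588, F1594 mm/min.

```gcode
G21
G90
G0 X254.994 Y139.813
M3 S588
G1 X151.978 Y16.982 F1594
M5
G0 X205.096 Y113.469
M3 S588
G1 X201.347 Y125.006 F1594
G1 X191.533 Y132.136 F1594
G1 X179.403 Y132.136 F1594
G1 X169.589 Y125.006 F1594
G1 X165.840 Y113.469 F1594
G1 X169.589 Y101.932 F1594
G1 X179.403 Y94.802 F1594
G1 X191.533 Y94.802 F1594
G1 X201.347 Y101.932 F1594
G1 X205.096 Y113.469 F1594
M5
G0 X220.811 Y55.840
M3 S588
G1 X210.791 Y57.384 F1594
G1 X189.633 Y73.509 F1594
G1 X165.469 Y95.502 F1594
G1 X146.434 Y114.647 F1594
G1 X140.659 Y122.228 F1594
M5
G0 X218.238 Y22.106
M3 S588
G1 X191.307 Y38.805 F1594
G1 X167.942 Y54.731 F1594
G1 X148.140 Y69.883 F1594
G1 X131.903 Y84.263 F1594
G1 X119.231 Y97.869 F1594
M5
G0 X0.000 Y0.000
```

<svg xmlns="http://www.w3.org/2000/svg" width="287.809mm" height="151.048mm" viewBox="0 0 287.809 151.048">
  <polyline points="254.994,11.235 151.978,134.066" fill="none" stroke="#000000"/>
  <polygon points="205.096,37.579 201.347,26.042 191.533,18.912 179.403,18.912 169.589,26.042 165.840,37.579 169.589,49.116 179.403,56.246 191.533,56.246 201.347,49.116" fill="none" stroke="#000000"/>
  <polyline points="220.811,95.208 210.791,93.664 189.633,77.539 165.469,55.546 146.434,36.401 140.659,28.820" fill="none" stroke="#000000"/>
  <polyline points="218.238,128.942 191.307,112.243 167.942,96.317 148.140,81.165 131.903,66.785 119.231,53.179" fill="none" stroke="#000000"/>
</svg>

y_svg = 151.048 − y_m. Every run uses S588, so all elements get stroke `#000000` (score).

[1] open run; points: 254.994,11.235 151.978,134.066

[2] closed run; points: 205.096,37.579 201.347,26.042 191.533,18.912 179.403,18.912 169.589,26.042 165.840,37.579 169.589,49.116 179.403,56.246 191.533,56.246 201.347,49.116

[3] open run; points: 220.811,95.208 210.791,93.664 189.633,77.539 165.469,55.546 146.434,36.401 140.659,28.820

[4] open run; points: 218.238,128.942 191.307,112.243 167.942,96.317 148.140,81.165 131.903,66.785 119.231,53.179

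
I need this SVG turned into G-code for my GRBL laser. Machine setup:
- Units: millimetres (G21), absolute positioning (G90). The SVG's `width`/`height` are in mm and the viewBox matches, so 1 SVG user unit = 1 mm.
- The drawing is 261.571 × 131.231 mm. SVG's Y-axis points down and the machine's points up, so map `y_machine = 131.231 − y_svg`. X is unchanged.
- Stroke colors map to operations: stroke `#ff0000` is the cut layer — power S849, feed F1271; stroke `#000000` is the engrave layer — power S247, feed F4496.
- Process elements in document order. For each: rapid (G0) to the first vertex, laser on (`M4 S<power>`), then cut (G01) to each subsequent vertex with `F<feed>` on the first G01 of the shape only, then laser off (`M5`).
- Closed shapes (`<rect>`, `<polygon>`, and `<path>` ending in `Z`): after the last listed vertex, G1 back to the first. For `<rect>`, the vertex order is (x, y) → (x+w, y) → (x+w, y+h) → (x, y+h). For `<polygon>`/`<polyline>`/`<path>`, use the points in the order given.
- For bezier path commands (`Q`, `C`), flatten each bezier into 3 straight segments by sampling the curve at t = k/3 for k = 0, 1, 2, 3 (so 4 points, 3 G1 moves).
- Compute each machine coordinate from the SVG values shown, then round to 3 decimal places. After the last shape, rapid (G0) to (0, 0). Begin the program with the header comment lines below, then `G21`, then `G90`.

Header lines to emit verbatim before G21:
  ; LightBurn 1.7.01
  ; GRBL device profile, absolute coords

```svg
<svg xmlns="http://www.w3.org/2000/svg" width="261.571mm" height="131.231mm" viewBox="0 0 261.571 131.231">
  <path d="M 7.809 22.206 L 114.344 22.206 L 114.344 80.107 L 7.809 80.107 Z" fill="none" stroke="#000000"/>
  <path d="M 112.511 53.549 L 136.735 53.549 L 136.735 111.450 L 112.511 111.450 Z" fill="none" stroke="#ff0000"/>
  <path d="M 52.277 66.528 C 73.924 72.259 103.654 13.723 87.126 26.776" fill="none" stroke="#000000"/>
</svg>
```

1 u = 1 mm; y_m = 131.231 − y.

[1] `<path>` rectangle, #000000→engrave S247 F4496: (7.809,109.025) → (114.344,109.025) → (114.344,51.124) → (7.809,51.124) → (7.809,109.025) (closed)

[2] `<path>` rectangle, #ff0000→cut S849 F1271: (112.511,77.682) → (136.735,77.682) → (136.735,19.781) → (112.511,19.781) → (112.511,77.682) (closed)

[3] `<path>` cubic bezier, #000000→engrave S247 F4496: (52.277,64.703) → (74.606,75.363) → (90.247,98.677) → (87.126,104.455)

; LightBurn 1.7.01
; GRBL device profile, absolute coords
G21
G90
G0 X7.809 Y109.025
M4 S247
G01 X114.344 Y109.025 F4496
G01 X114.344 Y51.124
G01 X7.809 Y51.124
G01 X7.809 Y109.025
M5
G0 X112.511 Y77.682
M4 S849
G01 X136.735 Y77.682 F1271
G01 X136.735 Y19.781
G01 X112.511 Y19.781
G01 X112.511 Y77.682
M5
G0 X52.277 Y64.703
M4 S247
G01 X74.606 Y75.363 F4496
G01 X90.247 Y98.677
G01 X87.126 Y104.455
M5
G0 X0.000 Y0.000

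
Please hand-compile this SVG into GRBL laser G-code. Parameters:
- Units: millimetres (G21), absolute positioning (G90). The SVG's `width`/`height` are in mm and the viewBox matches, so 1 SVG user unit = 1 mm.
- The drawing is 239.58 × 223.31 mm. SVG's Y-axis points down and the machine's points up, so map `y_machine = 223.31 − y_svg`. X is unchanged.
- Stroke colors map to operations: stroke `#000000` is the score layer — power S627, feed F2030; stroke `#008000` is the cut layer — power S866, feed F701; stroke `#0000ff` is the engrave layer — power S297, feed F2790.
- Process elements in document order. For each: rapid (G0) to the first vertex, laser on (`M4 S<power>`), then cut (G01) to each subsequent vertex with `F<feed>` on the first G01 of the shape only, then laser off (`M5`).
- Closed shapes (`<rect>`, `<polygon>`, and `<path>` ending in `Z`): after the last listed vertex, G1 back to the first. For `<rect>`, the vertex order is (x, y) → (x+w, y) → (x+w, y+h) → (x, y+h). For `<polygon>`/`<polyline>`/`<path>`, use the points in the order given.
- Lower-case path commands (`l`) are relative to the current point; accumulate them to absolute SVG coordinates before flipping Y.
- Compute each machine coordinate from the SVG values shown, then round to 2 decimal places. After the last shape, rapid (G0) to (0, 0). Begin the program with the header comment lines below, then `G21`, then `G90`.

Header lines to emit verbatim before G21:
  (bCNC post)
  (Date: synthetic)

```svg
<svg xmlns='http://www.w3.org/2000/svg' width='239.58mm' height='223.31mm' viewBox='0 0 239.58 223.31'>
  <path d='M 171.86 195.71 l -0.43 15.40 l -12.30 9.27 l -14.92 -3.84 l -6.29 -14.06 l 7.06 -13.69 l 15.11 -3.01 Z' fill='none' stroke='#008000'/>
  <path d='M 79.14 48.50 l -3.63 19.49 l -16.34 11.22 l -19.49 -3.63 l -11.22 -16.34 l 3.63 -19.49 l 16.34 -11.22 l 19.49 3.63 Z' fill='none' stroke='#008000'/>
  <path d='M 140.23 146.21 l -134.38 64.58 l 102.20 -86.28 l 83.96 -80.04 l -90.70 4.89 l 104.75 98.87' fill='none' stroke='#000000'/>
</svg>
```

Since the viewBox matches the mm dimensions, user units are millimetres directly. The only transform is the Y-flip y_m = 223.31 − y_svg.

Shape 1 is a regular polygon drawn with `<path>`. Its stroke #008000 means cut at S866, F701. After flipping Y the toolpath is (171.86,27.60) → (171.43,12.20) → (159.13,2.93) → (144.21,6.77) → (137.92,20.83) → (144.98,34.52) → (160.09,37.53) → (171.86,27.60), returning to the start.

Shape 2 is a regular polygon drawn with `<path>`. Its stroke #008000 means cut at S866, F701. After flipping Y the toolpath is (79.14,174.81) → (75.51,155.32) → (59.17,144.10) → (39.68,147.73) → (28.46,164.07) → (32.09,183.56) → (48.43,194.78) → (67.92,191.15) → (79.14,174.81), returning to the start.

Shape 3 is a open polyline drawn with `<path>`. Its stroke #000000 means score at S627, F2030. After flipping Y the toolpath is (140.23,77.10) → (5.85,12.52) → (108.05,98.80) → (192.01,178.84) → (101.31,173.95) → (206.06,75.08).

(bCNC post)
(Date: synthetic)
G21
G90
G0 X171.86 Y27.60
M4 S866
G01 X171.43 Y12.20 F701
G01 X159.13 Y2.93
G01 X144.21 Y6.77
G01 X137.92 Y20.83
G01 X144.98 Y34.52
G01 X160.09 Y37.53
G01 X171.86 Y27.60
M5
G0 X79.14 Y174.81
M4 S866
G01 X75.51 Y155.32 F701
G01 X59.17 Y144.10
G01 X39.68 Y147.73
G01 X28.46 Y164.07
G01 X32.09 Y183.56
G01 X48.43 Y194.78
G01 X67.92 Y191.15
G01 X79.14 Y174.81
M5
G0 X140.23 Y77.10
M4 S627
G01 X5.85 Y12.52 F2030
G01 X108.05 Y98.80
G01 X192.01 Y178.84
G01 X101.31 Y173.95
G01 X206.06 Y75.08
M5
G0 X0.00 Y0.00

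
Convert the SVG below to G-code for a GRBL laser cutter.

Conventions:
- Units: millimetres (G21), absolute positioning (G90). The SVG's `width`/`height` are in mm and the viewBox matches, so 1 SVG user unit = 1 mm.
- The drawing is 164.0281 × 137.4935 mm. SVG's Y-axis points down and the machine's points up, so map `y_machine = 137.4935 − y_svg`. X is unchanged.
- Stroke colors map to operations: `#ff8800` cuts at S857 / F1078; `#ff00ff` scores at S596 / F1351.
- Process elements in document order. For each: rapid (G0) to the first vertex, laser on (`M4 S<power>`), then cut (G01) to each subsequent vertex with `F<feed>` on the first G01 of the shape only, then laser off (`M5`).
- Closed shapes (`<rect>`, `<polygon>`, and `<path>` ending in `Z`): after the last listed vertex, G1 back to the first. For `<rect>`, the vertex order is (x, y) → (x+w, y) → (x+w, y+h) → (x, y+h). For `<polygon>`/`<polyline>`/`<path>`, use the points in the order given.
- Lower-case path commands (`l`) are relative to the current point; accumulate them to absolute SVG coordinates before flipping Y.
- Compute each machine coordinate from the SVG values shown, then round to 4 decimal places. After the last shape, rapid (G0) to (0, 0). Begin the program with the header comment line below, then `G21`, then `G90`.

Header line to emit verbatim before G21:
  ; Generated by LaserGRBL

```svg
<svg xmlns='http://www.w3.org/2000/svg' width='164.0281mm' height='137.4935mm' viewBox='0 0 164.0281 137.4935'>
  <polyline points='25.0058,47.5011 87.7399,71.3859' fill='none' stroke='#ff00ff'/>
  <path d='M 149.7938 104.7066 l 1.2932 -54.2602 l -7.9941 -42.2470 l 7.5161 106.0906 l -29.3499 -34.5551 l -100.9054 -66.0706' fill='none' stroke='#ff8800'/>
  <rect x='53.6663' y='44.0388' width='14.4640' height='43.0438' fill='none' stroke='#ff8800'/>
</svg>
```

1 u = 1 mm; y_m = 137.4935 − y.

[1] `<polyline>` line segment, #ff00ff→score S596 F1351: (25.0058,89.9924) → (87.7399,66.1076)

[2] `<path>` open polyline, #ff8800→cut S857 F1078: (149.7938,32.7869) → (151.0870,87.0471) → (143.0929,129.2941) → (150.6090,23.2035) → (121.2591,57.7586) → (20.3537,123.8292)

[3] `<rect>` rectangle, #ff8800→cut S857 F1078: (53.6663,93.4547) → (68.1303,93.4547) → (68.1303,50.4109) → (53.6663,50.4109) → (53.6663,93.4547) (closed)

; Generated by LaserGRBL
G21
G90
G0 X25.0058 Y89.9924
M4 S596
G01 X87.7399 Y66.1076 F1351
M5
G0 X149.7938 Y32.7869
M4 S857
G01 X151.0870 Y87.0471 F1078
G01 X143.0929 Y129.2941
G01 X150.6090 Y23.2035
G01 X121.2591 Y57.7586
G01 X20.3537 Y123.8292
M5
G0 X53.6663 Y93.4547
M4 S857
G01 X68.1303 Y93.4547 F1078
G01 X68.1303 Y50.4109
G01 X53.6663 Y50.4109
G01 X53.6663 Y93.4547
M5
G0 X0.0000 Y0.0000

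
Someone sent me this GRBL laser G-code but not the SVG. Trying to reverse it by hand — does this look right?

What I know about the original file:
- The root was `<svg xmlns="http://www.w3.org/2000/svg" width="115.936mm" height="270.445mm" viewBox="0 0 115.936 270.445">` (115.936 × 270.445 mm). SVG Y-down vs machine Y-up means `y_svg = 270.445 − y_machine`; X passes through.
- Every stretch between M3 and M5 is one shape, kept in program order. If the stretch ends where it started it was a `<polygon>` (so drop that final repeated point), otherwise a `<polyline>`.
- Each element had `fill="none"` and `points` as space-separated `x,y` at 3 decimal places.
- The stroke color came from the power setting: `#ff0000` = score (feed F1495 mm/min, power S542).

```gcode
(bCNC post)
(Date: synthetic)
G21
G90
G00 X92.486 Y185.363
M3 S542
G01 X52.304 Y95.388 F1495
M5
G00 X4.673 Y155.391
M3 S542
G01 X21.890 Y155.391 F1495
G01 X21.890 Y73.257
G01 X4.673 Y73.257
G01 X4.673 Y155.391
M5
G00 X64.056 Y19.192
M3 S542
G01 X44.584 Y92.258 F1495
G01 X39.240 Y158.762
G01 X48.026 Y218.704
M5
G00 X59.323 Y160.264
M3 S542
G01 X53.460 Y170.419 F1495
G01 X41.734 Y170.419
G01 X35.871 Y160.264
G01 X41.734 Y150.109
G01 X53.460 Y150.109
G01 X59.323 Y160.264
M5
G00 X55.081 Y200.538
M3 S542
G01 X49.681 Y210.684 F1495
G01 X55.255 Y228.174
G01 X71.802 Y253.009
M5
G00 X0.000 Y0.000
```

Machine Y-up, SVG Y-down with viewBox height 270.445, so y_svg = 270.445 − y_machine; X carries over. Every run uses S542, so all elements get stroke `#ff0000` (score).

Run 1: The run is open, so emit a `<polyline>` with points (Y-flipped): 92.486,85.082 52.304,175.057.

Run 2: The run returns to its start, so emit a `<polygon>` with points (Y-flipped): 4.673,115.054 21.890,115.054 21.890,197.188 4.673,197.188.

Run 3: The run is open, so emit a `<polyline>` with points (Y-flipped): 64.056,251.253 44.584,178.187 39.240,111.683 48.026,51.741.

Run 4: The run returns to its start, so emit a `<polygon>` with points (Y-flipped): 59.323,110.181 53.460,100.026 41.734,100.026 35.871,110.181 41.734,120.336 53.460,120.336.

Run 5: The run is open, so emit a `<polyline>` with points (Y-flipped): 55.081,69.907 49.681,59.761 55.255,42.271 71.802,17.436.

<svg xmlns="http://www.w3.org/2000/svg" width="115.936mm" height="270.445mm" viewBox="0 0 115.936 270.445">
  <polyline points="92.486,85.082 52.304,175.057" fill="none" stroke="#ff0000"/>
  <polygon points="4.673,115.054 21.890,115.054 21.890,197.188 4.673,197.188" fill="none" stroke="#ff0000"/>
  <polyline points="64.056,251.253 44.584,178.187 39.240,111.683 48.026,51.741" fill="none" stroke="#ff0000"/>
  <polygon points="59.323,110.181 53.460,100.026 41.734,100.026 35.871,110.181 41.734,120.336 53.460,120.336" fill="none" stroke="#ff0000"/>
  <polyline points="55.081,69.907 49.681,59.761 55.255,42.271 71.802,17.436" fill="none" stroke="#ff0000"/>
</svg>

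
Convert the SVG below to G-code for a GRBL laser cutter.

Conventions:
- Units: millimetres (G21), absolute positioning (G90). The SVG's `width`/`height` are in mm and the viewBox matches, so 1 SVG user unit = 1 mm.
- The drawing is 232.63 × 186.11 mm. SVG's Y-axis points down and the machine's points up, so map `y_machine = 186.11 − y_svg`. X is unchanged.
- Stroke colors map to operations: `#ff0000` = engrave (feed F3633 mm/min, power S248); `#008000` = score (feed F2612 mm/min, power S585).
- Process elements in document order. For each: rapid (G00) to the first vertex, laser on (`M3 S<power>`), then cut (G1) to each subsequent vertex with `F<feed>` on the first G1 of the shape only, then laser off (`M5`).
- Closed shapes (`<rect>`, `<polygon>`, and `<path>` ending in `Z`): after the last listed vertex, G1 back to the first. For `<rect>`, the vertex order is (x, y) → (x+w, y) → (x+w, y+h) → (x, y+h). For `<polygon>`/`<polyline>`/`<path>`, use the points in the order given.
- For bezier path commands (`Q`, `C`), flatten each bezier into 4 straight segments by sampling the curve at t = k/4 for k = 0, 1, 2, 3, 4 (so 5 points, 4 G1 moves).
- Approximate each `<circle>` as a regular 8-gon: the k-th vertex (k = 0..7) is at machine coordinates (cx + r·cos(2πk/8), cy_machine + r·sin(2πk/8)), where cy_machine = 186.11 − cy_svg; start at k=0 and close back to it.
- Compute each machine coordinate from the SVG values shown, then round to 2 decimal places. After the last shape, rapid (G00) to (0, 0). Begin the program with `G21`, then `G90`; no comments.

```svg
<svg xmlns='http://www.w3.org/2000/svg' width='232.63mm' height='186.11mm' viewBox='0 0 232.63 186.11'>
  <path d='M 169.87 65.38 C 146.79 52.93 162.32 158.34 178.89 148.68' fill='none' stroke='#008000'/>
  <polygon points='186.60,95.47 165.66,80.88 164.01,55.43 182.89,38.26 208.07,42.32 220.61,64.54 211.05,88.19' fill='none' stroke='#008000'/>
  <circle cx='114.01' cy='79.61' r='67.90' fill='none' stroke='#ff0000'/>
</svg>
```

Since the viewBox matches the mm dimensions, user units are millimetres directly. The only transform is the Y-flip y_m = 186.11 − y_svg.

Shape 1 is a cubic bezier drawn with `<path>`. Its stroke #008000 means score at S585, F2612. After flipping Y the toolpath is (169.87,120.73) → (159.21,111.61) → (159.51,80.13) → (167.24,48.12) → (178.89,37.43).

Shape 2 is a regular polygon drawn with `<polygon>`. Its stroke #008000 means score at S585, F2612. After flipping Y the toolpath is (186.60,90.64) → (165.66,105.23) → (164.01,130.68) → (182.89,147.85) → (208.07,143.79) → (220.61,121.57) → (211.05,97.92) → (186.60,90.64), returning to the start.

Shape 3 is a circle drawn with `<circle>`. Its stroke #ff0000 means engrave at S248, F3633. After flipping Y the toolpath is (181.91,106.50) → (162.02,154.51) → (114.01,174.40) → (66.00,154.51) → (46.11,106.50) → (66.00,58.49) → (114.01,38.60) → (162.02,58.49) → (181.91,106.50), returning to the start.

G21
G90
G00 X169.87 Y120.73
M3 S585
G1 X159.21 Y111.61 F2612
G1 X159.51 Y80.13
G1 X167.24 Y48.12
G1 X178.89 Y37.43
M5
G00 X186.60 Y90.64
M3 S585
G1 X165.66 Y105.23 F2612
G1 X164.01 Y130.68
G1 X182.89 Y147.85
G1 X208.07 Y143.79
G1 X220.61 Y121.57
G1 X211.05 Y97.92
G1 X186.60 Y90.64
M5
G00 X181.91 Y106.50
M3 S248
G1 X162.02 Y154.51 F3633
G1 X114.01 Y174.40
G1 X66.00 Y154.51
G1 X46.11 Y106.50
G1 X66.00 Y58.49
G1 X114.01 Y38.60
G1 X162.02 Y58.49
G1 X181.91 Y106.50
M5
G00 X0.00 Y0.00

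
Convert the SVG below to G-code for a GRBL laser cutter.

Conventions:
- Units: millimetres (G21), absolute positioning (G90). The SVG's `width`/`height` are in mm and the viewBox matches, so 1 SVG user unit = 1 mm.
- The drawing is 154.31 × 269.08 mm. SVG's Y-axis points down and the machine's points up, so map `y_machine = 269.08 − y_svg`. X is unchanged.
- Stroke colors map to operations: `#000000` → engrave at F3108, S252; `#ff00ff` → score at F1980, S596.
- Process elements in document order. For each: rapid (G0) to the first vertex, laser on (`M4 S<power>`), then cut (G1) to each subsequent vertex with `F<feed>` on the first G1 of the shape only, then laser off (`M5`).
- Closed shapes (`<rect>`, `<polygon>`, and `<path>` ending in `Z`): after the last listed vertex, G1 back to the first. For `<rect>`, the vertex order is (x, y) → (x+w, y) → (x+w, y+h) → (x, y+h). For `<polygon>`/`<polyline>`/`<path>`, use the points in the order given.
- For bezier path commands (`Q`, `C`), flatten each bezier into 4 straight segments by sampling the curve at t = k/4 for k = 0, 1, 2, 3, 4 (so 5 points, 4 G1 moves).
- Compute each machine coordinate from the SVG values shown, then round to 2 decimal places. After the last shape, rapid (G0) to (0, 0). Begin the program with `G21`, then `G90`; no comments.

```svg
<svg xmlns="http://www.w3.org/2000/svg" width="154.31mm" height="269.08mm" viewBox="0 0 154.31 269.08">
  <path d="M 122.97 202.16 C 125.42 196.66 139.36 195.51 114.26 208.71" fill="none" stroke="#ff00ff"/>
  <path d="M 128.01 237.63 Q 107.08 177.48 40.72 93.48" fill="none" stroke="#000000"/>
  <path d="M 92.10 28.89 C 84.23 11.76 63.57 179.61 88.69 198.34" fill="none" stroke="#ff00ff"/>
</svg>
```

viewBox `0 0 154.31 269.08` with mm width/height → 1 unit = 1 mm. Flip: y_m = 269.08 − y_svg.

**Shape 1** — `<path>` cubic bezier, stroke `#ff00ff` → score (S596, F1980). Control points (SVG): P0=(122.97,202.16), P1=(125.42,196.66), P2=(139.36,195.51), P3=(114.26,208.71); sampled at t=k/4. Machine vertices: (122.97,66.92) → (126.17,70.07) → (128.95,70.66) → (126.55,67.74) → (114.26,60.37). Open path.

**Shape 2** — `<path>` quadratic bezier, stroke `#000000` → engrave (S252, F3108). Control points (SVG): P0=(128.01,237.63), P1=(107.08,177.48), P2=(40.72,93.48); sampled at t=k/4. Machine vertices: (128.01,31.45) → (114.71,63.02) → (95.72,97.56) → (71.06,135.09) → (40.72,175.60). Open path.

**Shape 3** — `<path>` cubic bezier, stroke `#ff00ff` → score (S596, F1980). Control points (SVG): P0=(92.10,28.89), P1=(84.23,11.76), P2=(63.57,179.61), P3=(88.69,198.34); sampled at t=k/4. Machine vertices: (92.10,240.19) → (84.71,223.57) → (78.02,168.91) → (77.52,107.53) → (88.69,70.74). Open path.

G21
G90
G0 X122.97 Y66.92
M4 S596
G1 X126.17 Y70.07 F1980
G1 X128.95 Y70.66
G1 X126.55 Y67.74
G1 X114.26 Y60.37
M5
G0 X128.01 Y31.45
M4 S252
G1 X114.71 Y63.02 F3108
G1 X95.72 Y97.56
G1 X71.06 Y135.09
G1 X40.72 Y175.60
M5
G0 X92.10 Y240.19
M4 S596
G1 X84.71 Y223.57 F1980
G1 X78.02 Y168.91
G1 X77.52 Y107.53
G1 X88.69 Y70.74
M5
G0 X0.00 Y0.00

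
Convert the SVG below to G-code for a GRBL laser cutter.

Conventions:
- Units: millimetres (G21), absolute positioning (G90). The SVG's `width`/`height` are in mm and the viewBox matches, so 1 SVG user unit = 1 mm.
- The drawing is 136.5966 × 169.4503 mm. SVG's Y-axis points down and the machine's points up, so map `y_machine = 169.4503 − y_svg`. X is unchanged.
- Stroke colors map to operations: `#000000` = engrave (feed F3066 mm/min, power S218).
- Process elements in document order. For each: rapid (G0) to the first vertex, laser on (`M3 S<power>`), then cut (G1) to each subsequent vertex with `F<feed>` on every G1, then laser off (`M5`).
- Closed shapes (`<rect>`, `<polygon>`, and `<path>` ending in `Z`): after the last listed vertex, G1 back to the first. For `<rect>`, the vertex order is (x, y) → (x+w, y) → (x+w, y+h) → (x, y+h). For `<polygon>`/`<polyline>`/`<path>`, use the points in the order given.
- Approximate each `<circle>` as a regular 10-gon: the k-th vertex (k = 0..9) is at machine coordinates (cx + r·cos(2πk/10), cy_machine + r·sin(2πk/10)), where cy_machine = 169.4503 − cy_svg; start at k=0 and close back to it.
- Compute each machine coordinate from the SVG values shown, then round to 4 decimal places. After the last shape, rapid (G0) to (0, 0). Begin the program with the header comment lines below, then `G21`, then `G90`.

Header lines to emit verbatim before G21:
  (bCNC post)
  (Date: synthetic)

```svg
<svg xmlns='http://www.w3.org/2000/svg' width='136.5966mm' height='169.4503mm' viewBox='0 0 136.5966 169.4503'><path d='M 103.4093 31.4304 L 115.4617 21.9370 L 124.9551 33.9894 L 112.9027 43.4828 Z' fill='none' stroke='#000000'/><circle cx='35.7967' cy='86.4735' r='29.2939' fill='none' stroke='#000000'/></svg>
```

viewBox `0 0 136.5966 169.4503` with mm width/height → 1 unit = 1 mm. Flip: y_m = 169.4503 − y_svg.

**Shape 1** — `<path>` regular polygon, stroke `#000000` → engrave (S218, F3066). Machine vertices: (103.4093,138.0199) → (115.4617,147.5133) → (124.9551,135.4609) → (112.9027,125.9675) → (103.4093,138.0199). Closed: final G1 returns to the first vertex.

**Shape 2** — `<circle>` circle, stroke `#000000` → engrave (S218, F3066). Machine vertices: (65.0906,82.9768) → (59.4960,100.1953) → (44.8490,110.8370) → (26.7444,110.8370) → (12.0974,100.1953) → (6.5028,82.9768) → (12.0974,65.7583) → (26.7444,55.1166) → (44.8490,55.1166) → (59.4960,65.7583) → (65.0906,82.9768). Closed: final G1 returns to the first vertex.

(bCNC post)
(Date: synthetic)
G21
G90
G0 X103.4093 Y138.0199
M3 S218
G1 X115.4617 Y147.5133 F3066
G1 X124.9551 Y135.4609 F3066
G1 X112.9027 Y125.9675 F3066
G1 X103.4093 Y138.0199 F3066
M5
G0 X65.0906 Y82.9768
M3 S218
G1 X59.4960 Y100.1953 F3066
G1 X44.8490 Y110.8370 F3066
G1 X26.7444 Y110.8370 F3066
G1 X12.0974 Y100.1953 F3066
G1 X6.5028 Y82.9768 F3066
G1 X12.0974 Y65.7583 F3066
G1 X26.7444 Y55.1166 F3066
G1 X44.8490 Y55.1166 F3066
G1 X59.4960 Y65.7583 F3066
G1 X65.0906 Y82.9768 F3066
M5
G0 X0.0000 Y0.0000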